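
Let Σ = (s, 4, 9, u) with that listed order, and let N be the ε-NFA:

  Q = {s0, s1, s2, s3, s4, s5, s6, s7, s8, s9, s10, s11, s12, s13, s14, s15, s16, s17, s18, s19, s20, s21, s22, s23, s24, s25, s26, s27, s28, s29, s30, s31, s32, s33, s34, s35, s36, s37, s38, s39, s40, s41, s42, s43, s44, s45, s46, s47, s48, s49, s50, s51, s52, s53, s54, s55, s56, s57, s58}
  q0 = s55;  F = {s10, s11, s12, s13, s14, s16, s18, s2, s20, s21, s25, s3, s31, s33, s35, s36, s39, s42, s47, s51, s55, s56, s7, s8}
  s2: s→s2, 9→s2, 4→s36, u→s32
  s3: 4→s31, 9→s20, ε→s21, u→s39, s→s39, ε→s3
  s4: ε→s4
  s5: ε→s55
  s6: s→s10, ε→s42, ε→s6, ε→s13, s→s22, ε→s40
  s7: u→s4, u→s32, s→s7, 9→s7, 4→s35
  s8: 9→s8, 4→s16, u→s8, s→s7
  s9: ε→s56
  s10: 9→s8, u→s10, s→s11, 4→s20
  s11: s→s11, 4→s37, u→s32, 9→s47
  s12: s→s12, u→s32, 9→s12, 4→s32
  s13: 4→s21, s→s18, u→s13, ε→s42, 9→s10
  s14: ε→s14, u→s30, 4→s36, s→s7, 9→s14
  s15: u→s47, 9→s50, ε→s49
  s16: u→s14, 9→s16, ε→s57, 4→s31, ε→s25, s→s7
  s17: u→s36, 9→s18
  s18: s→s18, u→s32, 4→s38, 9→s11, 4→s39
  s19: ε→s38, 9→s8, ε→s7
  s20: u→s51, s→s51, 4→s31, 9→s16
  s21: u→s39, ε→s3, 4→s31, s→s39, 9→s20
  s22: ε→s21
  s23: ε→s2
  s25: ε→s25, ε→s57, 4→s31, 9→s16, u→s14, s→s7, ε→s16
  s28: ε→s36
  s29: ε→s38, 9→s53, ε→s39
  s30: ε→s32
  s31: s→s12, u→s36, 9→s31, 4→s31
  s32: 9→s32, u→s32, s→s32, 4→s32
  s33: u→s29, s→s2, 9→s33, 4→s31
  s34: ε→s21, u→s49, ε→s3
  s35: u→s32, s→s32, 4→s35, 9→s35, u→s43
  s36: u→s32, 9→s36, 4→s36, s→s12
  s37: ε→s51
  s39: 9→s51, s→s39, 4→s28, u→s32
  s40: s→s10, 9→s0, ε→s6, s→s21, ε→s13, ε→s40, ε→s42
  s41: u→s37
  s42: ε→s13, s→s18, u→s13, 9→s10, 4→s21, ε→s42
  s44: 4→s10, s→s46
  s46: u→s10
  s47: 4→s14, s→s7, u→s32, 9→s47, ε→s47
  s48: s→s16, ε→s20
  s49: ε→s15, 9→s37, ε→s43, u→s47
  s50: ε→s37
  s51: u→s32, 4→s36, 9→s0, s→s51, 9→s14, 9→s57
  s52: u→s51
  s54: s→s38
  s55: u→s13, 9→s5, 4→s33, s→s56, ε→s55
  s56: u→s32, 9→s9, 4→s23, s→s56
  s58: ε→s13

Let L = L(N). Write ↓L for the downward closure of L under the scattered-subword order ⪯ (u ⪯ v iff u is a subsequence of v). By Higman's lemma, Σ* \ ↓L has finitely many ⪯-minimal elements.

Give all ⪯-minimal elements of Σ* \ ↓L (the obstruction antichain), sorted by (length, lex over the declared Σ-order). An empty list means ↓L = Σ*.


|Q|=59, |F|=24, |δ|=168 (42 ε).
min D↑ (22 st, q0=0, F={5}): 0:s→1,4→2,9→0,u→3 1:s→1,4→4,9→1,u→5 2:s→4,4→6,9→2,u→7 3:s→8,4→9,9→10,u→3 4:s→4,4→11,9→4,u→5 5:s→5,4→5,9→5,u→5 6:s→12,4→6,9→6,u→11 7:s→7,4→11,9→13,u→5 8:s→8,4→7,9→14,u→5 9:s→7,4→6,9→15,u→7 10:s→14,4→15,9→16,u→10 11:s→12,4→11,9→11,u→5 12:s→12,4→5,9→12,u→5 13:s→13,4→11,9→17,u→5 14:s→14,4→13,9→18,u→5 15:s→13,4→6,9→19,u→13 16:s→20,4→19,9→16,u→16 17:s→20,4→11,9→17,u→5 18:s→20,4→17,9→18,u→5 19:s→20,4→6,9→19,u→17 20:s→20,4→21,9→20,u→5 21:s→5,4→21,9→21,u→5 (ε-aug+det+¬).
'su': |S_i|=[38, 23, 4] end={s30,s32,s4,s43} — reject; 2/2 del acc.
'4uu': |S_i|=[38, 27, 17, 4] end={s30,s32,s4,s43} rej; 3/3 deletions ∈↓L.
'44s4': N↓-sim [38, 27, 7, 2, 1] end={s32} rej; 4/4 deletions ∈↓L.
'u99s4s': run [38, 31, 22, 16, 6, 3, 1] end={s32} ∉↓L; 6/6 del acc.
4 obstructions.

A = [su, 4uu, 44s4, u99s4s].


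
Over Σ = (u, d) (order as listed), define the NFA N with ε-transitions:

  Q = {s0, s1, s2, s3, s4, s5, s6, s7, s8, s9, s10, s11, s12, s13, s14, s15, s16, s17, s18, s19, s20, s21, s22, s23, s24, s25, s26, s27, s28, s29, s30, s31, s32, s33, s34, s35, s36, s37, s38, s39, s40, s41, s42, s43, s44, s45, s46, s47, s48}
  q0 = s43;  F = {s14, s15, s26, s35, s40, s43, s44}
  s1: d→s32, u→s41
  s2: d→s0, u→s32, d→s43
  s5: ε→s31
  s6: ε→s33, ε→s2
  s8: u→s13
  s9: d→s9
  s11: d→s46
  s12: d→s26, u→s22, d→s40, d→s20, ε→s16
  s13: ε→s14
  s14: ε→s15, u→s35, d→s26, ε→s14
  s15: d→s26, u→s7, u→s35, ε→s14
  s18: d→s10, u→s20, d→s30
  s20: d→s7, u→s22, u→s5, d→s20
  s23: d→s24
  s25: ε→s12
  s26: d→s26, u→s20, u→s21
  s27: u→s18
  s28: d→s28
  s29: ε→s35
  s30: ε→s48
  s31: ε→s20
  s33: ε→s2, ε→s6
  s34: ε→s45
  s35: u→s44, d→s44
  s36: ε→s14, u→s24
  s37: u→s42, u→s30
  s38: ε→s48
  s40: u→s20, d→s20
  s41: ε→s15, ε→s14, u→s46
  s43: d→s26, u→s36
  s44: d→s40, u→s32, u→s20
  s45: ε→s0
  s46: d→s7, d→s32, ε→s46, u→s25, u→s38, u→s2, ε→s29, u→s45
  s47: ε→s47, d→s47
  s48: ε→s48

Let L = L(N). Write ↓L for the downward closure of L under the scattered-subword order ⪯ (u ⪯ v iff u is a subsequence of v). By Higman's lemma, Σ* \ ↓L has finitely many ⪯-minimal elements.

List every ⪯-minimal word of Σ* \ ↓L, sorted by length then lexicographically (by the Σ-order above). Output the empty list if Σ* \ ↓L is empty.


Antichain: [du, uuuu, uuudd, uuddd].

|Q|=49, |F|=7, |δ|=74 (24 ε).
min D↑ (7 st, q0=0, F={4}): 0:u→1,d→2 1:u→3,d→2 2:u→4,d→2 3:u→5,d→5 4:u→4,d→4 5:u→4,d→6 6:u→4,d→4 (ε-aug+det+¬).
'du': run [16, 10, 7] end={s20,s21,s22,s31,s32,s5,s7} — reject; 2/2 deletions ∈↓L.
'uuuu': run [16, 15, 11, 8, 6] end={s20,s22,s31,s32,s5,s7} ∉↓L; 4/4 del acc.
'uuudd': N↓-sim [16, 15, 11, 8, 6, 5] end={s20,s22,s31,s5,s7} ∉↓L; 5/5 del acc.
'uuddd': run [16, 15, 11, 8, 6, 5] end={s20,s22,s31,s5,s7} ∉↓L; 5/5 single-dels accept.
4 minimals (antichain).


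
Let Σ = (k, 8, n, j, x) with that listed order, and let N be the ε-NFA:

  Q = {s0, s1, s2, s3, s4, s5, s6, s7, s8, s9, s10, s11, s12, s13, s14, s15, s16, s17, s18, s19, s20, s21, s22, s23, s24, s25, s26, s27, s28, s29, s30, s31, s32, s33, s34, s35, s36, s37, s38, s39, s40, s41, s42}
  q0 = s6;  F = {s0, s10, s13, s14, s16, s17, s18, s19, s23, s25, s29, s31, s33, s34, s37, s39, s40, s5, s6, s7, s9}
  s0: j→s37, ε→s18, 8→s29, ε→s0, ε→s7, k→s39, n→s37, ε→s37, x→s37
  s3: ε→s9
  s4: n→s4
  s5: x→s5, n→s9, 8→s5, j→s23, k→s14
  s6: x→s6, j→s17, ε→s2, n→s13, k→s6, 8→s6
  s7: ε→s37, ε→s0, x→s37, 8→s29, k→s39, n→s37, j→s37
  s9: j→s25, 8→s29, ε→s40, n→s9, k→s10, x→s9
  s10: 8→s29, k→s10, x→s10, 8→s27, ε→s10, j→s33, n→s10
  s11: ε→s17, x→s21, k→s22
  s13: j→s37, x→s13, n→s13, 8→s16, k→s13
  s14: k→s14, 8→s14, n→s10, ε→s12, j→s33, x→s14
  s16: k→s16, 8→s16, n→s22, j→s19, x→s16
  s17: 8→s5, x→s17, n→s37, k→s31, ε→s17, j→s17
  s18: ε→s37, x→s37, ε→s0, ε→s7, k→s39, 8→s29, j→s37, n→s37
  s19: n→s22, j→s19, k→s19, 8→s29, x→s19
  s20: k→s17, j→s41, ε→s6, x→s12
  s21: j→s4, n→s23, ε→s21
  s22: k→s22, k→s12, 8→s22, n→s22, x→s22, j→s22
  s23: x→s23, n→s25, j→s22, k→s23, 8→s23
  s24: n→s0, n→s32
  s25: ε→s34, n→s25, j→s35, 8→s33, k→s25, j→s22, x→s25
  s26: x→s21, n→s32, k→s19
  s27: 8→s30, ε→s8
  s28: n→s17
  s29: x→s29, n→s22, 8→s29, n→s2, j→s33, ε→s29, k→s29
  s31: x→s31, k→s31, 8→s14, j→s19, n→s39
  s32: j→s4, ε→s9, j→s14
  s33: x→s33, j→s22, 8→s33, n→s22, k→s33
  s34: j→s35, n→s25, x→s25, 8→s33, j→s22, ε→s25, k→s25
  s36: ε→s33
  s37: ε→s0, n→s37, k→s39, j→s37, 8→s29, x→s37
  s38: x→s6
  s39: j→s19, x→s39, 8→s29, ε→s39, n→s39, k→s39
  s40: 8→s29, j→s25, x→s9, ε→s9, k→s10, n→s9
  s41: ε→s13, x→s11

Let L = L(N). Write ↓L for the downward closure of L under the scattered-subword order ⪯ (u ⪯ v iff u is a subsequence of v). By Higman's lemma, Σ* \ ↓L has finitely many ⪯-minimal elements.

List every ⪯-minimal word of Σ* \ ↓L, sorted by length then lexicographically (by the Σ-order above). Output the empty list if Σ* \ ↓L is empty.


|Q|=43, |F|=21, |δ|=162 (28 ε).
min D↑ (17 st, q0=0, F={7}): 0:k→0,8→0,n→1,j→2,x→0 1:k→1,8→3,n→1,j→4,x→1 2:k→5,8→6,n→4,j→2,x→2 3:k→3,8→3,n→7,j→8,x→3 4:k→9,8→10,n→4,j→4,x→4 5:k→5,8→11,n→9,j→8,x→5 6:k→11,8→6,n→12,j→13,x→6 7:k→7,8→7,n→7,j→7,x→7 8:k→8,8→10,n→7,j→8,x→8 9:k→9,8→10,n→9,j→8,x→9 10:k→10,8→10,n→7,j→14,x→10 11:k→11,8→11,n→15,j→14,x→11 12:k→15,8→10,n→12,j→16,x→12 13:k→13,8→13,n→16,j→7,x→13 14:k→14,8→14,n→7,j→7,x→14 15:k→15,8→10,n→15,j→14,x→15 16:k→16,8→14,n→16,j→7,x→16.
'n8n': N↓-sim [28, 22, 10, 3] end={s12,s2,s22} rej; 3/3 deletions ∈↓L.
'jkjn': N↓-sim [28, 25, 17, 7, 3] end={s12,s2,s22} ∉↓L; 4/4 single-dels accept.
'j8jj': N↓-sim [28, 25, 17, 7, 3] end={s12,s22,s35} — reject; 4/4 deletions ∈↓L.
3 minimals (antichain).

A = [n8n, jkjn, j8jj].


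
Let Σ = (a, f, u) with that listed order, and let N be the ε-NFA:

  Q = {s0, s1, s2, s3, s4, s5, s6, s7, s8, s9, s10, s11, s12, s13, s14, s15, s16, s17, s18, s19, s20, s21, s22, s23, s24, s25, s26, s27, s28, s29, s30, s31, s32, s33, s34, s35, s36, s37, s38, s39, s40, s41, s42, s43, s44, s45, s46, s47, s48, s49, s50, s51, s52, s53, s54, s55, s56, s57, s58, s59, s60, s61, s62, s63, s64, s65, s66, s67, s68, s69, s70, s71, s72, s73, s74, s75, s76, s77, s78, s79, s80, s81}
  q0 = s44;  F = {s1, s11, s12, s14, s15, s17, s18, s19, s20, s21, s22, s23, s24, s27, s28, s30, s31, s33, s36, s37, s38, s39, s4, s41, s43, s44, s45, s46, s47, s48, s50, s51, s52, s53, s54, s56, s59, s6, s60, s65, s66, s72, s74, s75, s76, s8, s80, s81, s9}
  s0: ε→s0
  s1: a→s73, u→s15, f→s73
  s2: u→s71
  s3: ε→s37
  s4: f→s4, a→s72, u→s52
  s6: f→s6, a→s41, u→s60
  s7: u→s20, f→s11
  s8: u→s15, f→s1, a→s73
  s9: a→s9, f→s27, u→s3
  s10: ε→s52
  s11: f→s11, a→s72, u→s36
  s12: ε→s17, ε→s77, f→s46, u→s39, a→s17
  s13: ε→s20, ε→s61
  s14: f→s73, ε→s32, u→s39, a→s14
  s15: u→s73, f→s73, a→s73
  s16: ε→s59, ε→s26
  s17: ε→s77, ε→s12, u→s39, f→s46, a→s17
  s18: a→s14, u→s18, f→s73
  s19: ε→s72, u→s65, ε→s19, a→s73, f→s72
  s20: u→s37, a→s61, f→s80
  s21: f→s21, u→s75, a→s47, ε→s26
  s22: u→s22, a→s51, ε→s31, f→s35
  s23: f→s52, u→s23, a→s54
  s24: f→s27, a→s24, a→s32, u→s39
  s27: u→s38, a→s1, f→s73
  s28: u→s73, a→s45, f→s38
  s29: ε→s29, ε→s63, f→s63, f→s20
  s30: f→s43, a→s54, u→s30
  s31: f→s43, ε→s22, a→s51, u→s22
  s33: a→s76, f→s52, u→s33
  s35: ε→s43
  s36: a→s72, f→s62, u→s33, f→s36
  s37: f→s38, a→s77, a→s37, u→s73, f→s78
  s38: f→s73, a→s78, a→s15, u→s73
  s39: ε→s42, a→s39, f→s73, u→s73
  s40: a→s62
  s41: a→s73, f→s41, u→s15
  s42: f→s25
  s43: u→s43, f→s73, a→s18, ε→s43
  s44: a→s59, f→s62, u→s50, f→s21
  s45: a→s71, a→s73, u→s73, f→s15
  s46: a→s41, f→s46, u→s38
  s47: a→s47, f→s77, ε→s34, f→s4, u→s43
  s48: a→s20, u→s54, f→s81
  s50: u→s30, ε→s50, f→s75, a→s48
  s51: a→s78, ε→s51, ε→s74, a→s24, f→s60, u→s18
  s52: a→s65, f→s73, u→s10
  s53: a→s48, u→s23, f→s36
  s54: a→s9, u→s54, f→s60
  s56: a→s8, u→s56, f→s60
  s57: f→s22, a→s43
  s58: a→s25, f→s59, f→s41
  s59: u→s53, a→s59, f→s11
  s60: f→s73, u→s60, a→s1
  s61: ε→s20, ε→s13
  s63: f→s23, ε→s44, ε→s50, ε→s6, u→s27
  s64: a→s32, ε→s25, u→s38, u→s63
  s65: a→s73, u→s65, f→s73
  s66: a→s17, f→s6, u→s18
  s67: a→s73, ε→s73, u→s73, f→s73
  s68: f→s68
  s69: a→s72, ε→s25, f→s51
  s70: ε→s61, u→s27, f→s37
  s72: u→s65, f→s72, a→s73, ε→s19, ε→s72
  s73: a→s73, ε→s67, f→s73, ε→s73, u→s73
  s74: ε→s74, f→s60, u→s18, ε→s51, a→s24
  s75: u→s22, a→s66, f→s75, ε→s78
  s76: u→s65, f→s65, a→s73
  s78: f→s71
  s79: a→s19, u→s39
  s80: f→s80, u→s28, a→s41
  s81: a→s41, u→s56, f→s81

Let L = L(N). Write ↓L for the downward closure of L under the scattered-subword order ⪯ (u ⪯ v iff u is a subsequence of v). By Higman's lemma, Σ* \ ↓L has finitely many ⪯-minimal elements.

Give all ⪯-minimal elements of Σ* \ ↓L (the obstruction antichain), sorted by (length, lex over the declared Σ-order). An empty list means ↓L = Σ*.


Antichain: [afaa, fauf, uuff, uaauu].

|Q|=82, |F|=49, |δ|=229 (42 ε).
min D↑ (46 st, q0=0, F={20}): 0:a→1,f→2,u→3 1:a→1,f→4,u→5 2:a→6,f→2,u→7 3:a→8,f→7,u→9 4:a→10,f→4,u→11 5:a→8,f→11,u→12 6:a→6,f→13,u→14 7:a→15,f→7,u→16 8:a→17,f→18,u→19 9:a→19,f→14,u→9 10:a→20,f→10,u→21 11:a→10,f→11,u→22 12:a→19,f→23,u→12 13:a→10,f→13,u→23 14:a→24,f→20,u→14 15:a→25,f→26,u→24 16:a→27,f→14,u→16 17:a→17,f→28,u→29 18:a→30,f→18,u→31 19:a→32,f→33,u→19 20:a→20,f→20,u→20 21:a→20,f→20,u→21 22:a→34,f→23,u→22 23:a→21,f→20,u→23 24:a→35,f→20,u→24 25:a→25,f→36,u→37 26:a→30,f→26,u→33 27:a→38,f→33,u→24 28:a→30,f→28,u→39 29:a→29,f→40,u→20 30:a→20,f→30,u→41 31:a→42,f→33,u→31 32:a→32,f→43,u→29 33:a→44,f→20,u→33 34:a→20,f→21,u→21 35:a→35,f→20,u→37 36:a→30,f→36,u→40 37:a→37,f→20,u→20 38:a→38,f→43,u→37 39:a→45,f→40,u→20 40:a→41,f→20,u→20 41:a→20,f→20,u→20 42:a→20,f→44,u→41 43:a→44,f→20,u→40 44:a→20,f→20,u→41 45:a→20,f→41,u→20 (ε-aug+det+¬).
'afaa': N↓-sim [65, 56, 31, 13, 3] end={s67,s71,s73} rej; 4/4 deletions ∈↓L.
'fauf': run [65, 51, 37, 18, 4] end={s25,s67,s71,s73} rej; 4/4 deletions ∈↓L.
'uuff': run [65, 57, 38, 20, 4] end={s25,s67,s71,s73} rej; 4/4 single-dels accept.
'uaauu': N↓-sim [65, 57, 43, 29, 14, 2] end={s67,s73} ∉↓L; 5/5 deletions ∈↓L.
4 minimals (antichain).


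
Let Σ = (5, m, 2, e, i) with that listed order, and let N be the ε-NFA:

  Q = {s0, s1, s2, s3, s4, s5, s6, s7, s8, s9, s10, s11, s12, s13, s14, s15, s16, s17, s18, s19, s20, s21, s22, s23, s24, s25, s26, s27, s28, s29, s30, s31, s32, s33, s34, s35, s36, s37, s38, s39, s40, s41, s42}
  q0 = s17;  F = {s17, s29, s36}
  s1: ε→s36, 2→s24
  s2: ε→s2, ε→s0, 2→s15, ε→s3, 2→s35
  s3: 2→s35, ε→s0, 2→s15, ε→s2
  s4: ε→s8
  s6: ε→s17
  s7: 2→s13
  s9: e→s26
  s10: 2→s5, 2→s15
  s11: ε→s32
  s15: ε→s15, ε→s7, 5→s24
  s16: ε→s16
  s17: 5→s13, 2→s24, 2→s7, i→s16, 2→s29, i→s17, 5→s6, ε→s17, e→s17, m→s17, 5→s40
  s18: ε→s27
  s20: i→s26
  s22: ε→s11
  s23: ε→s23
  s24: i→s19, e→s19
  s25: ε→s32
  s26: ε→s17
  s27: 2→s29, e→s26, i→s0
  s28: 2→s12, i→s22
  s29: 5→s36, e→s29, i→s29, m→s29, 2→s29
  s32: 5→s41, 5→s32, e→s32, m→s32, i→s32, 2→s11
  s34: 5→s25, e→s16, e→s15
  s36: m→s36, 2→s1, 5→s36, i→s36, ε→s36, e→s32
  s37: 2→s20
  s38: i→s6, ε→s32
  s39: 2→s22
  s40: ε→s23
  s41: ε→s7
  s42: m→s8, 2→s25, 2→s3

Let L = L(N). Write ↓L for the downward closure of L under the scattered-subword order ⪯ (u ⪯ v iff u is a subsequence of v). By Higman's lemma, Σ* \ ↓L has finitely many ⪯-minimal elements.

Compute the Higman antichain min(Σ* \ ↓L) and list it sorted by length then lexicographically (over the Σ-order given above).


|Q|=43, |F|=3, |δ|=75 (22 ε).
min D↑ (4 st, q0=0, F={3}): 0:5→0,m→0,2→1,e→0,i→0 1:5→2,m→1,2→1,e→1,i→1 2:5→2,m→2,2→2,e→3,i→2 3:5→3,m→3,2→3,e→3,i→3 (ε-aug+det+¬).
'25e': run [15, 10, 9, 6] end={s11,s13,s19,s32,s41,s7} — reject; 3/3 del acc.
1 words, ⪯-incomp.

Antichain: [25e].


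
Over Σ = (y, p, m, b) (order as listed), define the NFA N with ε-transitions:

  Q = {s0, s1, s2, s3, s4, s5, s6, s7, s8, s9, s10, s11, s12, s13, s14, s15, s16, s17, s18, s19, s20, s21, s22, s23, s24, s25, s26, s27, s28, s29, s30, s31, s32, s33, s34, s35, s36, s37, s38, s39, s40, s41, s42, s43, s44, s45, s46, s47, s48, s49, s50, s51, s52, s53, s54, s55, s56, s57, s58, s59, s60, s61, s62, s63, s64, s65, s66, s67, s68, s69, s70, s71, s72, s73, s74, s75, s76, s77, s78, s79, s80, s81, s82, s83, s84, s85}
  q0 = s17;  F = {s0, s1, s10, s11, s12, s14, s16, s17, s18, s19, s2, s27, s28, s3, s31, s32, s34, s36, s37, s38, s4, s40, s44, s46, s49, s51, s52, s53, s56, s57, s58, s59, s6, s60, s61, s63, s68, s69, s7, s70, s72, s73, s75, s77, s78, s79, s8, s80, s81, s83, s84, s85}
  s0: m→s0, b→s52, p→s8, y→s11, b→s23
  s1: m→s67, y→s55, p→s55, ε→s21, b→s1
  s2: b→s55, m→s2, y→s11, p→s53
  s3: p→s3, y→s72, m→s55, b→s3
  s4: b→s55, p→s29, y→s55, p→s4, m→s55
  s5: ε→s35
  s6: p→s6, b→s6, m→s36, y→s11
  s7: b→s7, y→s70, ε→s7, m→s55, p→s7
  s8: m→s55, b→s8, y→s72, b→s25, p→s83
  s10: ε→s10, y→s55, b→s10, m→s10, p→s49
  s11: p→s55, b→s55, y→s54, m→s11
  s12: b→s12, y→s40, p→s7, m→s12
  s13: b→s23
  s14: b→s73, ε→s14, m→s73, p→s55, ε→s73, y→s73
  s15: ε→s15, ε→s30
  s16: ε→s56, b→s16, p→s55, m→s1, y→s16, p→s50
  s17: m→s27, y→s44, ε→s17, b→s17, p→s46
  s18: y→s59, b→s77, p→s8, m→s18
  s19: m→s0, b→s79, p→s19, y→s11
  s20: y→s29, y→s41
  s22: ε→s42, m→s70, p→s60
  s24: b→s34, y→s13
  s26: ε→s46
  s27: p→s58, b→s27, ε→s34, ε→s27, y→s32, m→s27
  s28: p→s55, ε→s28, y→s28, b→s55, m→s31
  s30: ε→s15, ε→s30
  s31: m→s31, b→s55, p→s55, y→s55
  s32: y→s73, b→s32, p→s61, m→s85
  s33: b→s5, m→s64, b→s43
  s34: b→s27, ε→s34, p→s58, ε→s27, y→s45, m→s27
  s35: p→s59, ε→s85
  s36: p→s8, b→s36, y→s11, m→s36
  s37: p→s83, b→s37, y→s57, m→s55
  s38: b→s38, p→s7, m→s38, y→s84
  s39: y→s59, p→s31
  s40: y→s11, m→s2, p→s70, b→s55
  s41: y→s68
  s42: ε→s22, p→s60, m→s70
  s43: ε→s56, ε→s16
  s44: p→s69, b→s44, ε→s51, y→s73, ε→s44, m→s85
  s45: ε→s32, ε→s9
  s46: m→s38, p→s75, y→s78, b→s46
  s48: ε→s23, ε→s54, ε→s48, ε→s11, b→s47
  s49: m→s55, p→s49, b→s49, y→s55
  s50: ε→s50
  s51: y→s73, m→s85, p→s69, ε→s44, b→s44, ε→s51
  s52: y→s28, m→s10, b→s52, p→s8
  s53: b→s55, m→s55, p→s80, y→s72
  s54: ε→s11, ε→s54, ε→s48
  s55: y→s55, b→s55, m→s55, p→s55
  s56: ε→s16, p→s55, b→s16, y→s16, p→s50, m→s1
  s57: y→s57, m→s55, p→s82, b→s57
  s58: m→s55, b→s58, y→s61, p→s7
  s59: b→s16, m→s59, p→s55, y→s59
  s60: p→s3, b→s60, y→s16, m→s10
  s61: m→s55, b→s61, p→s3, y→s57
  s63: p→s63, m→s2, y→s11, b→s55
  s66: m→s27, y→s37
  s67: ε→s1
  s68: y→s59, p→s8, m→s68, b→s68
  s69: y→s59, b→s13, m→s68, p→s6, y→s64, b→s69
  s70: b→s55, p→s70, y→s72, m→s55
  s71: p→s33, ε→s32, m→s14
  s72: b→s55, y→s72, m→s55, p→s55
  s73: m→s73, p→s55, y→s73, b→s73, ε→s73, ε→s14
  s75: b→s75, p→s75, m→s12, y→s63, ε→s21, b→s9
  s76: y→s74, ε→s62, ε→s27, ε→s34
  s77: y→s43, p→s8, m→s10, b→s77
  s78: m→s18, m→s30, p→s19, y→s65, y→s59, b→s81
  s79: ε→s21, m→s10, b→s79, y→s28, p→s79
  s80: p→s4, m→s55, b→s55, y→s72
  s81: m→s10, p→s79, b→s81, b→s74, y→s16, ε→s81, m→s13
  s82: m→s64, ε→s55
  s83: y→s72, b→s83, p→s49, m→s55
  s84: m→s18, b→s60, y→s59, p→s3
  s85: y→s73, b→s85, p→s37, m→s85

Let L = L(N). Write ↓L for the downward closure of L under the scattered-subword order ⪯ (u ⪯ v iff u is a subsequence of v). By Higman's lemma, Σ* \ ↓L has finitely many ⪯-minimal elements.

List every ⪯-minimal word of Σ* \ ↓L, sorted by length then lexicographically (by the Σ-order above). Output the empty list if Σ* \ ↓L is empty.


Antichain: [yyp, mpm, ppyb, pybmy, ympppy].

|Q|=86, |F|=52, |δ|=296 (49 ε).
min D↑ (49 st, q0=0, F={12}): 0:y→1,p→2,m→3,b→0 1:y→4,p→5,m→6,b→1 2:y→7,p→8,m→9,b→2 3:y→10,p→11,m→3,b→3 4:y→4,p→12,m→4,b→4 5:y→13,p→14,m→15,b→5 6:y→4,p→16,m→6,b→6 7:y→13,p→17,m→18,b→19 8:y→20,p→8,m→21,b→8 9:y→22,p→23,m→9,b→9 10:y→4,p→24,m→6,b→10 11:y→24,p→23,m→12,b→11 12:y→12,p→12,m→12,b→12 13:y→13,p→12,m→13,b→25 14:y→26,p→14,m→27,b→14 15:y→13,p→28,m→15,b→15 16:y→29,p→30,m→12,b→16 17:y→26,p→17,m→31,b→32 18:y→13,p→28,m→18,b→33 19:y→25,p→32,m→34,b→19 20:y→26,p→20,m→35,b→12 21:y→36,p→23,m→21,b→21 22:y→13,p→37,m→18,b→38 23:y→39,p→23,m→12,b→23 24:y→29,p→37,m→12,b→24 25:y→25,p→12,m→40,b→25 26:y→26,p→12,m→26,b→12 27:y→26,p→28,m→27,b→27 28:y→41,p→30,m→12,b→28 29:y→29,p→12,m→12,b→29 30:y→41,p→42,m→12,b→30 31:y→26,p→28,m→31,b→43 32:y→44,p→32,m→34,b→32 33:y→25,p→28,m→34,b→33 34:y→12,p→42,m→34,b→34 35:y→26,p→45,m→35,b→12 36:y→26,p→39,m→35,b→12 37:y→41,p→37,m→12,b→37 38:y→25,p→37,m→34,b→38 39:y→41,p→39,m→12,b→12 40:y→12,p→12,m→40,b→40 41:y→41,p→12,m→12,b→12 42:y→12,p→42,m→12,b→42 43:y→44,p→28,m→34,b→43 44:y→44,p→12,m→46,b→12 45:y→41,p→47,m→12,b→12 46:y→12,p→12,m→46,b→12 47:y→41,p→48,m→12,b→12 48:y→12,p→48,m→12,b→12 [Hopcroft].
'yyp': |S_i|=[72, 63, 23, 4] end={s50,s55,s64,s82} rej; 3/3 single-dels accept.
'mpm': N↓-sim [72, 58, 20, 2] end={s55,s64} ∉↓L; 3/3 deletions ∈↓L.
'ppyb': |S_i|=[72, 62, 37, 17, 2] end={s47,s55} ∉↓L; 4/4 single-dels accept.
'pybmy': run [72, 62, 50, 30, 10, 1] end={s55} ∉↓L; 5/5 single-dels accept.
'ympppy': N↓-sim [72, 63, 43, 15, 9, 4, 1] end={s55} rej; 6/6 single-dels accept.
5 obstructions.


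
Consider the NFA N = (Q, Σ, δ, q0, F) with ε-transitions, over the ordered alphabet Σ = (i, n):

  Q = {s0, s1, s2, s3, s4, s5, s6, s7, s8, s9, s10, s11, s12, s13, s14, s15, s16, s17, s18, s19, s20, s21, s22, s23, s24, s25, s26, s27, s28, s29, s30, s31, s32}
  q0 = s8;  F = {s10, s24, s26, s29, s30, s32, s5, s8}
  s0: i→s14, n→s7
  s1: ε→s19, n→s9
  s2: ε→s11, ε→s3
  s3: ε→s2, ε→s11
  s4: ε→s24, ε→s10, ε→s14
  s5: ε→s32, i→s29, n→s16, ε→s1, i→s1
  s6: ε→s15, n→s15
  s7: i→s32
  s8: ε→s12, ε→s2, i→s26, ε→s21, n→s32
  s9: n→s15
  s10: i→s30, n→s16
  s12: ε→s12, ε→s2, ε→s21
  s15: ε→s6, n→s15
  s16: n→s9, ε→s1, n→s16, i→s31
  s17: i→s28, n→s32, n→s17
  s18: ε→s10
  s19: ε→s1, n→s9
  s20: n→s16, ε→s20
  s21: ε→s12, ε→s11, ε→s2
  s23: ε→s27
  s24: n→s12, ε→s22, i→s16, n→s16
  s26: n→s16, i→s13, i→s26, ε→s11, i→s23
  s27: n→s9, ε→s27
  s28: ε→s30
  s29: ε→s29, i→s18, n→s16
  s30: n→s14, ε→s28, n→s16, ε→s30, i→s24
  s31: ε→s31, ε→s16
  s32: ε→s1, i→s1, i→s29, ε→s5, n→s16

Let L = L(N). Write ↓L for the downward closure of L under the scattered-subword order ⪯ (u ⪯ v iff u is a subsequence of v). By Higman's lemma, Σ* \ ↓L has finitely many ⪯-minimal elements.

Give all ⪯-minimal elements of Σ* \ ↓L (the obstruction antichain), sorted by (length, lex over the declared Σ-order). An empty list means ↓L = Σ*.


|Q|=33, |F|=8, |δ|=75 (37 ε).
min D↑ (8 st, q0=0, F={3}): 0:i→1,n→2 1:i→1,n→3 2:i→4,n→3 3:i→3,n→3 4:i→5,n→3 5:i→6,n→3 6:i→7,n→3 7:i→3,n→3.
'in': |S_i|=[27, 24, 13] end={s1,s11,s12,s14,s15,s16,s19,s2,s21,s3,s31,s6,…} — reject; 2/2 del acc.
'nn': run [27, 22, 13] end={s1,s11,s12,s14,s15,s16,s19,s2,s21,s3,s31,s6,…} rej; 2/2 single-dels accept.
'niiiii': |S_i|=[27, 22, 20, 19, 17, 14, 7] end={s1,s15,s16,s19,s31,s6,s9} ∉↓L; 6/6 single-dels accept.
3 obstructions.

min(Σ*\↓L) = [in, nn, niiiii].


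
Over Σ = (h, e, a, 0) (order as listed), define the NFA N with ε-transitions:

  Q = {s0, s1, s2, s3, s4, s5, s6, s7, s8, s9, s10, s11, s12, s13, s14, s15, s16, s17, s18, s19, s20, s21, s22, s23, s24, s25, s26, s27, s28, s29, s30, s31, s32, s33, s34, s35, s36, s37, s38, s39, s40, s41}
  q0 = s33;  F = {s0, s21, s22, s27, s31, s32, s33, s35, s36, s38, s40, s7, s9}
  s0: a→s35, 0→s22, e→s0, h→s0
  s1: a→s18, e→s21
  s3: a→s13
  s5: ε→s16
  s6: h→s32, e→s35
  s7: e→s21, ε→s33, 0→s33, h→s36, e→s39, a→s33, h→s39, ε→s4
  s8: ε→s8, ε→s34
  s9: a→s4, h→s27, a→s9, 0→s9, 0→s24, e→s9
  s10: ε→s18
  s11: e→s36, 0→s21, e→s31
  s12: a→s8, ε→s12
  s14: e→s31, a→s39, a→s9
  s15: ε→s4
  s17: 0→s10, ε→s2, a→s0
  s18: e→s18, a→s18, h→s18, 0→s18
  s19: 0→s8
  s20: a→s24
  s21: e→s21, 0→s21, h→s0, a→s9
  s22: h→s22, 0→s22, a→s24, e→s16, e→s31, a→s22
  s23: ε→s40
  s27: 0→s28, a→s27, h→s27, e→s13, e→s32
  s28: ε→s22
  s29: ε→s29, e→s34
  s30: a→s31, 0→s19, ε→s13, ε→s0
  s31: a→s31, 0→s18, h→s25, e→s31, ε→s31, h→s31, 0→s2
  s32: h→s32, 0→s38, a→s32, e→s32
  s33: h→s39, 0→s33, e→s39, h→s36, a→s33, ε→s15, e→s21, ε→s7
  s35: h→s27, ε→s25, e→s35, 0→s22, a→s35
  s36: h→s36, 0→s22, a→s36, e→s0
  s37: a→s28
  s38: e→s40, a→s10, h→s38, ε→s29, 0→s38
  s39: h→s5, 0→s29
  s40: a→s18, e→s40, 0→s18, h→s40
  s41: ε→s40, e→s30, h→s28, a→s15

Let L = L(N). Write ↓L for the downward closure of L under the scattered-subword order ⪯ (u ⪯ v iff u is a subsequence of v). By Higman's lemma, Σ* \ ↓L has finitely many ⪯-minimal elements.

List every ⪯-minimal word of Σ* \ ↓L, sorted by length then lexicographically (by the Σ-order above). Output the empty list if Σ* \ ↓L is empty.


|Q|=42, |F|=13, |δ|=112 (20 ε).
min D↑ (13 st, q0=0, F={9}): 0:h→1,e→2,a→0,0→0 1:h→1,e→3,a→1,0→4 2:h→3,e→2,a→5,0→2 3:h→3,e→3,a→6,0→4 4:h→4,e→7,a→4,0→4 5:h→8,e→5,a→5,0→5 6:h→8,e→6,a→6,0→4 7:h→7,e→7,a→7,0→9 8:h→8,e→10,a→8,0→4 9:h→9,e→9,a→9,0→9 10:h→10,e→10,a→10,0→11 11:h→11,e→12,a→9,0→11 12:h→12,e→12,a→9,0→9.
'h0e0': |S_i|=[27, 21, 13, 7, 2] end={s18,s2} ∉↓L; 4/4 single-dels accept.
'eahe0a': |S_i|=[27, 23, 19, 16, 12, 7, 2] end={s10,s18} rej; 6/6 deletions ∈↓L.
2 words, ⪯-incomp.

Antichain: [h0e0, eahe0a].


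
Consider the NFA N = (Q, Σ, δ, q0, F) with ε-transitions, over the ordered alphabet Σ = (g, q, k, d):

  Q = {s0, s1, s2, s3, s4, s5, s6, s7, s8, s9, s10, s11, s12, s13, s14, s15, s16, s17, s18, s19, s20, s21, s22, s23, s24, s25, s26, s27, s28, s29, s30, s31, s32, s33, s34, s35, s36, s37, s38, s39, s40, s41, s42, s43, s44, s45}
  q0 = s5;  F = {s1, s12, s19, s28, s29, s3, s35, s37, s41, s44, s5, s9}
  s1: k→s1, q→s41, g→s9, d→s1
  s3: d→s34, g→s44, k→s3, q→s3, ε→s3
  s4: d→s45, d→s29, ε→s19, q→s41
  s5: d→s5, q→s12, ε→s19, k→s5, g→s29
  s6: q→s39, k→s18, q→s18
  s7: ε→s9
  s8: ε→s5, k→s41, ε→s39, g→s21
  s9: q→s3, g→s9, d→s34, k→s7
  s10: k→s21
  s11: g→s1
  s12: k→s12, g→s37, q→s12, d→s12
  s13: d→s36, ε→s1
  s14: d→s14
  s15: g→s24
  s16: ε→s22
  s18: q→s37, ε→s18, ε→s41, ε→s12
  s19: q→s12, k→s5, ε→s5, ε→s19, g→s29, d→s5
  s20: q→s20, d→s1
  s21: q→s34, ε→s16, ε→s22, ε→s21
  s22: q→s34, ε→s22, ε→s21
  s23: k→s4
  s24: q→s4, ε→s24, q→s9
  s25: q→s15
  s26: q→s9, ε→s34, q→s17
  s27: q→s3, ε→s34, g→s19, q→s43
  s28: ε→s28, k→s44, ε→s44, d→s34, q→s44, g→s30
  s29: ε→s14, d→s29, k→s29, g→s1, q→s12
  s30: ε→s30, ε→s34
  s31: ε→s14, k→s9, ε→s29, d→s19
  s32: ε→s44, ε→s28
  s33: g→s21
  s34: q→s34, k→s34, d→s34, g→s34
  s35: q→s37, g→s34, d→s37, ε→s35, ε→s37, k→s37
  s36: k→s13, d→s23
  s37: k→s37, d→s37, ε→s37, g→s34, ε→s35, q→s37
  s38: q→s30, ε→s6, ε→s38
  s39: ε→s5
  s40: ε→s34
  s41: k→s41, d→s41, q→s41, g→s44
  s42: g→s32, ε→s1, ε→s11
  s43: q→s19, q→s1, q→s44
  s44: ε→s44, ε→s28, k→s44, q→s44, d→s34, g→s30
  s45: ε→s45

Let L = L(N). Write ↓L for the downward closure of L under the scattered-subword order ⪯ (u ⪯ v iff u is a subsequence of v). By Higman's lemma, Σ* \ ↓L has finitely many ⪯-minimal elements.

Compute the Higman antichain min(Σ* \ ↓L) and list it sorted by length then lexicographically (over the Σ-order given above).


min(Σ*\↓L) = [qgg, gggd].

|Q|=46, |F|=12, |δ|=132 (43 ε).
min D↑ (10 st, q0=0, F={7}): 0:g→1,q→2,k→0,d→0 1:g→3,q→2,k→1,d→1 2:g→4,q→2,k→2,d→2 3:g→5,q→6,k→3,d→3 4:g→7,q→4,k→4,d→4 5:g→5,q→8,k→5,d→7 6:g→9,q→6,k→6,d→6 7:g→7,q→7,k→7,d→7 8:g→9,q→8,k→8,d→7 9:g→7,q→9,k→9,d→7 [Hopcroft].
'qgg': run [16, 9, 6, 2] end={s30,s34} — reject; 3/3 deletions ∈↓L.
'gggd': run [16, 14, 11, 7, 1] end={s34} rej; 4/4 single-dels accept.
2 obstructions.


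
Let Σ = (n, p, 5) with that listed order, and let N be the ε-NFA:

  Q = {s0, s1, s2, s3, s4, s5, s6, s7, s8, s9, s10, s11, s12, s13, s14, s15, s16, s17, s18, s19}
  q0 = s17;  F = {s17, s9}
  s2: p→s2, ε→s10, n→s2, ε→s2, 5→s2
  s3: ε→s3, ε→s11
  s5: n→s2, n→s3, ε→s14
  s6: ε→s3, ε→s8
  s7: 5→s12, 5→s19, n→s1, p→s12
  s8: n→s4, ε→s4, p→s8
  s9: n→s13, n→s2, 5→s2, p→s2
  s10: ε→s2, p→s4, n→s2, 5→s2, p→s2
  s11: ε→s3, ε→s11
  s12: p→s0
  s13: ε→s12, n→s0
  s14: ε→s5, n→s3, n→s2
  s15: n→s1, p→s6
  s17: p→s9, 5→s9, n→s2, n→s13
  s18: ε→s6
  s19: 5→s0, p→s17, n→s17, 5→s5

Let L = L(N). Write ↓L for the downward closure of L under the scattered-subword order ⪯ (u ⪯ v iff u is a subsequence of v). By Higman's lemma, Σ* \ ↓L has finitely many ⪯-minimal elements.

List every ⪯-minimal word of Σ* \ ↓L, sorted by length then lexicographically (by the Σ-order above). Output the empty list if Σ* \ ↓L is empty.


Antichain: [n, pp, p5, 5p, 55].

|Q|=20, |F|=2, |δ|=47 (14 ε).
min D↑ (3 st, q0=0, F={1}): 0:n→1,p→2,5→2 1:n→1,p→1,5→1 2:n→1,p→1,5→1.
'n': N↓-sim [8, 6] end={s0,s10,s12,s13,s2,s4} rej; 1/1 deletions ∈↓L.
'pp': N↓-sim [8, 7, 4] end={s0,s10,s2,s4} — reject; 2/2 single-dels accept.
'p5': |S_i|=[8, 7, 3] end={s10,s2,s4} rej; 2/2 del acc.
'5p': |S_i|=[8, 7, 4] end={s0,s10,s2,s4} rej; 2/2 deletions ∈↓L.
'55': |S_i|=[8, 7, 3] end={s10,s2,s4} — reject; 2/2 deletions ∈↓L.
5 words, ⪯-incomp.


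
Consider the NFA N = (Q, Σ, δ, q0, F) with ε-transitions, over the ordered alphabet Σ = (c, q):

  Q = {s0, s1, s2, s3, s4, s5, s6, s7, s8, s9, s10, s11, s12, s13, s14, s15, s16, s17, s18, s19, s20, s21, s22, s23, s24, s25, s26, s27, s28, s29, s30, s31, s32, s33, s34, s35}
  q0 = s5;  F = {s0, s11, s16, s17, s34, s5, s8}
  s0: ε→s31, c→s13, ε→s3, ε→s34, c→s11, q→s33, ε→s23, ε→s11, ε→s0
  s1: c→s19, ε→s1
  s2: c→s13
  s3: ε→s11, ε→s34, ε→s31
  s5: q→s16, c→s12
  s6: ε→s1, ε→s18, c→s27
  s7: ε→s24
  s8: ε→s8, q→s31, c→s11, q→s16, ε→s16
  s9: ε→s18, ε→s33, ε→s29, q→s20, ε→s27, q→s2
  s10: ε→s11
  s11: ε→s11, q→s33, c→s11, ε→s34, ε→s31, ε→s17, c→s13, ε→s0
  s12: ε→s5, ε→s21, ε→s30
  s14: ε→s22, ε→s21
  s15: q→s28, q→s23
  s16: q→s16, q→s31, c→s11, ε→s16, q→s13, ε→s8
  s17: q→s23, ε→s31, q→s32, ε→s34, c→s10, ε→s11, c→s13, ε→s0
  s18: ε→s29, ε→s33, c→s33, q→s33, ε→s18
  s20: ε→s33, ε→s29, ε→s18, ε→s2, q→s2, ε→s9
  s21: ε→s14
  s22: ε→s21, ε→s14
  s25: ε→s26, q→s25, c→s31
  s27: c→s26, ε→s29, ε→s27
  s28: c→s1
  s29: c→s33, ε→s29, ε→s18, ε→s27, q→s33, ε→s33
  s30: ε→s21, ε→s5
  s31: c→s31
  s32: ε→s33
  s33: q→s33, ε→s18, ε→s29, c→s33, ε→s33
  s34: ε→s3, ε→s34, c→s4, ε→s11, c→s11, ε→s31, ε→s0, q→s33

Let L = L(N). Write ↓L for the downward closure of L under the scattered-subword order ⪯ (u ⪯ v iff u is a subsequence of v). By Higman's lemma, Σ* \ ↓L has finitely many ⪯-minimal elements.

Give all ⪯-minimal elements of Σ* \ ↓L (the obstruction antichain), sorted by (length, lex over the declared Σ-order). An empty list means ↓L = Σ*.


A = [qcq].

|Q|=36, |F|=7, |δ|=106 (65 ε).
min D↑ (4 st, q0=0, F={3}): 0:c→0,q→1 1:c→2,q→1 2:c→2,q→3 3:c→3,q→3 [Hopcroft].
'qcq': |S_i|=[24, 18, 16, 7] end={s18,s23,s26,s27,s29,s32,s33} rej; 3/3 deletions ∈↓L.
1 words, ⪯-incomp.


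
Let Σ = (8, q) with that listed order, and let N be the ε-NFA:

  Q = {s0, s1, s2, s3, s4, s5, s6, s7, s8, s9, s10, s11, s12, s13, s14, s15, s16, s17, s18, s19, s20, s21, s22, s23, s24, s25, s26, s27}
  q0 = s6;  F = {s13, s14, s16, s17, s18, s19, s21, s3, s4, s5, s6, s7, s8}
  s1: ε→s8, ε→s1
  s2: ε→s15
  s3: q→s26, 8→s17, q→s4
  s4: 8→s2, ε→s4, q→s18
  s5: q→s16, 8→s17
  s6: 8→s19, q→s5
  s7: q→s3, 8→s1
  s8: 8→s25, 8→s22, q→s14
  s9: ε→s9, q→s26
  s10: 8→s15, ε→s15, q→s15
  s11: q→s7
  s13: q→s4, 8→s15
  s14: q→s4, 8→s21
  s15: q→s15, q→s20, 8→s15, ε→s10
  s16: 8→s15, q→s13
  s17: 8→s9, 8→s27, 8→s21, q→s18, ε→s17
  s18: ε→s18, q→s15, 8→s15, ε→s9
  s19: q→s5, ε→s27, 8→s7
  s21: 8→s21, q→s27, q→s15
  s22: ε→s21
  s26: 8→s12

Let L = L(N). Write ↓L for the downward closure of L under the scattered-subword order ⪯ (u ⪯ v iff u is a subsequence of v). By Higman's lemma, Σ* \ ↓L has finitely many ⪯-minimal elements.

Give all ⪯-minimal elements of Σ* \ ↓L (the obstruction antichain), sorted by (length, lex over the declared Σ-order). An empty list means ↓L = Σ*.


|Q|=28, |F|=13, |δ|=51 (12 ε).
min D↑ (14 st, q0=0, F={10}): 0:8→1,q→2 1:8→3,q→2 2:8→4,q→5 3:8→6,q→7 4:8→8,q→9 5:8→10,q→11 6:8→8,q→12 7:8→4,q→13 8:8→8,q→10 9:8→10,q→10 10:8→10,q→10 11:8→10,q→13 12:8→8,q→13 13:8→10,q→9 [Hopcroft].
'qq8': run [24, 17, 12, 5] end={s10,s12,s15,s2,s20} — reject; 3/3 deletions ∈↓L.
'q88q': |S_i|=[24, 17, 11, 8, 6] end={s10,s12,s15,s20,s26,s27} ∉↓L; 4/4 del acc.
'q8qq': run [24, 17, 11, 8, 5] end={s10,s12,s15,s20,s26} rej; 4/4 single-dels accept.
'8888q': N↓-sim [24, 23, 19, 17, 11, 6] end={s10,s12,s15,s20,s26,s27} rej; 5/5 deletions ∈↓L.
'88qqqq': |S_i|=[24, 23, 19, 14, 10, 7, 5] end={s10,s12,s15,s20,s26} rej; 6/6 deletions ∈↓L.
'qqqqqq': run [24, 17, 12, 10, 9, 7, 5] end={s10,s12,s15,s20,s26} rej; 6/6 single-dels accept.
6 obstructions.

A = [qq8, q88q, q8qq, 8888q, 88qqqq, qqqqqq].


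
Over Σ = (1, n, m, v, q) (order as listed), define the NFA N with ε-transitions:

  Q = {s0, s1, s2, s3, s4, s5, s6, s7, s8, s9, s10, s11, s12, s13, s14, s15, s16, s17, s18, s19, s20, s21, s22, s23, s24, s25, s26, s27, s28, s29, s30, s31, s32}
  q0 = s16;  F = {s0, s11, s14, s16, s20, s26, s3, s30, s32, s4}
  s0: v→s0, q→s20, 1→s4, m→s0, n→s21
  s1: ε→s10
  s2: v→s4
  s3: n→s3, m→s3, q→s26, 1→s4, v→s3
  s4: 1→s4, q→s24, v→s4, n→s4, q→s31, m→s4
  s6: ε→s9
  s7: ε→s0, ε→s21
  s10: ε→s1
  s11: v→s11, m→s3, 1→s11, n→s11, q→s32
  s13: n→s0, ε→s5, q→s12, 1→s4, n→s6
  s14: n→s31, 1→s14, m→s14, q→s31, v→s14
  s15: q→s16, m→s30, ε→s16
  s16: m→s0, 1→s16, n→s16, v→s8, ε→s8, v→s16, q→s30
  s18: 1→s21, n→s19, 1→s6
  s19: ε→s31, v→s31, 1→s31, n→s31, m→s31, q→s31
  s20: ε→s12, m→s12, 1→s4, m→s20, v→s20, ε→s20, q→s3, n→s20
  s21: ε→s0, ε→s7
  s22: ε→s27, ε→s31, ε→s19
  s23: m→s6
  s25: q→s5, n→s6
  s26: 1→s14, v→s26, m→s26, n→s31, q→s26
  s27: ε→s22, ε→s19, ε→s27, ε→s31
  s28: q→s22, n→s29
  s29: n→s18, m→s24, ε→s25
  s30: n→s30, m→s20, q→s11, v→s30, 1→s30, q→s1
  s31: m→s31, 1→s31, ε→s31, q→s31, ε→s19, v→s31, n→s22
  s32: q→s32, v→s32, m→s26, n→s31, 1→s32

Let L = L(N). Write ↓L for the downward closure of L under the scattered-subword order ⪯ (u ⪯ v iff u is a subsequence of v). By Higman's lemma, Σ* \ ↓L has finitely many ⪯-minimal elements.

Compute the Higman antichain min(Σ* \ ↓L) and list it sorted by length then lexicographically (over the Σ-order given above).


min(Σ*\↓L) = [m1q, qqqn].

|Q|=33, |F|=10, |δ|=104 (23 ε).
min D↑ (11 st, q0=0, F={6}): 0:1→0,n→0,m→1,v→0,q→2 1:1→3,n→1,m→1,v→1,q→4 2:1→2,n→2,m→4,v→2,q→5 3:1→3,n→3,m→3,v→3,q→6 4:1→3,n→4,m→4,v→4,q→7 5:1→5,n→5,m→7,v→5,q→8 6:1→6,n→6,m→6,v→6,q→6 7:1→3,n→7,m→7,v→7,q→9 8:1→8,n→6,m→9,v→8,q→8 9:1→10,n→6,m→9,v→9,q→9 10:1→10,n→6,m→10,v→10,q→6.
'm1q': N↓-sim [21, 14, 7, 5] end={s19,s22,s24,s27,s31} ∉↓L; 3/3 del acc.
'qqqn': run [21, 16, 13, 8, 4] end={s19,s22,s27,s31} rej; 4/4 single-dels accept.
2 obstructions.


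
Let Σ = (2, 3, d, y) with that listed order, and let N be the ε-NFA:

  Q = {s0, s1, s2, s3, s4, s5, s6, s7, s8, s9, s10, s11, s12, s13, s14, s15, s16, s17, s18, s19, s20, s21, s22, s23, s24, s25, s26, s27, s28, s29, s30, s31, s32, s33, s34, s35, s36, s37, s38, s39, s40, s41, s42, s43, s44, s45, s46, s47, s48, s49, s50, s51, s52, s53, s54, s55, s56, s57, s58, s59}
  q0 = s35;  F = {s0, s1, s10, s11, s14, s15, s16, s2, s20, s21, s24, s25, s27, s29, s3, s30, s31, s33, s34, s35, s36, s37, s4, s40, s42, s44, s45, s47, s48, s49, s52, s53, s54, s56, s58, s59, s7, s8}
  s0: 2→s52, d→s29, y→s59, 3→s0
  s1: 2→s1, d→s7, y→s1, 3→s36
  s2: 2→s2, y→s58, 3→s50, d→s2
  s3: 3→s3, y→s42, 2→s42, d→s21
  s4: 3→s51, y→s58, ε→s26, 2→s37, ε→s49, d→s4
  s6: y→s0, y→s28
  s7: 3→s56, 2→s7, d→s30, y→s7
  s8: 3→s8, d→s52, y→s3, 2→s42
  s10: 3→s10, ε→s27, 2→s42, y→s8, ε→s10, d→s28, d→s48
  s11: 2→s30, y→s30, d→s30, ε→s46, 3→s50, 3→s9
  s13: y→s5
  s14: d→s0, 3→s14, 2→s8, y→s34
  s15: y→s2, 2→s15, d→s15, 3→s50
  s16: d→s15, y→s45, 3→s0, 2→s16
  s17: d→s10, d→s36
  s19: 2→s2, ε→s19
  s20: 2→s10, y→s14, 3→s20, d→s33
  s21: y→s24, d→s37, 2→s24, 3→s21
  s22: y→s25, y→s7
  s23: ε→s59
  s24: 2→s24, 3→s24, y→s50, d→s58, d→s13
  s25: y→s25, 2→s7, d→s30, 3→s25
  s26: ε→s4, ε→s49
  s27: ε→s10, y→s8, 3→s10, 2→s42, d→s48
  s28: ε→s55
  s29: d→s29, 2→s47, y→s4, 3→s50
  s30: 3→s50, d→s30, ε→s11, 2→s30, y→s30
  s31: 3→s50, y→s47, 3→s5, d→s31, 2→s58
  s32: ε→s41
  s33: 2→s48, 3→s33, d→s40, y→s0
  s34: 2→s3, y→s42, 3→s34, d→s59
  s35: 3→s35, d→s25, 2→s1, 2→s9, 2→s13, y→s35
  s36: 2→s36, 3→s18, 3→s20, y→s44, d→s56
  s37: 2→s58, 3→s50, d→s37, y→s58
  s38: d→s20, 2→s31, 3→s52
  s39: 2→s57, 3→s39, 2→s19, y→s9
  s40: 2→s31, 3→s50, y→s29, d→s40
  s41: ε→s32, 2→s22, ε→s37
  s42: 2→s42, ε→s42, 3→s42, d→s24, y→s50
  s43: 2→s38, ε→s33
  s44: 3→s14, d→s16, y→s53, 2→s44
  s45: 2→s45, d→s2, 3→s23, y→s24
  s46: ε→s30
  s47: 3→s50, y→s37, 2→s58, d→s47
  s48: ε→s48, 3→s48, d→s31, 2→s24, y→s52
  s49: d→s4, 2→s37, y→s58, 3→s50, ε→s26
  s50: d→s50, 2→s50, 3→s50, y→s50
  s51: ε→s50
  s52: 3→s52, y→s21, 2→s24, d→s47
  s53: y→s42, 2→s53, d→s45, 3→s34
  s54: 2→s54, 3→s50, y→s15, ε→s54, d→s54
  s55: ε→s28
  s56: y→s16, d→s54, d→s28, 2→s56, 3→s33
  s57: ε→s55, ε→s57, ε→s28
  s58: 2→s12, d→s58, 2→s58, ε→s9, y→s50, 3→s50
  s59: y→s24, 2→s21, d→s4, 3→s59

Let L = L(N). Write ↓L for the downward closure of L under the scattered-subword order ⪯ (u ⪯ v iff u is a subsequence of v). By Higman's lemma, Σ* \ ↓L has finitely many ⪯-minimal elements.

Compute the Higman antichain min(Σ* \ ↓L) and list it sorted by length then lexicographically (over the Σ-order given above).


A = [dd3, 23322y, 23yyyy].

|Q|=60, |F|=38, |δ|=209 (27 ε).
min D↑ (36 st, q0=0, F={9}): 0:2→1,3→0,d→2,y→0 1:2→1,3→3,d→4,y→1 2:2→4,3→2,d→5,y→2 3:2→3,3→6,d→7,y→8 4:2→4,3→7,d→5,y→4 5:2→5,3→9,d→5,y→5 6:2→10,3→6,d→11,y→12 7:2→7,3→11,d→13,y→14 8:2→8,3→12,d→14,y→15 9:2→9,3→9,d→9,y→9 10:2→16,3→10,d→17,y→18 11:2→17,3→11,d→19,y→20 12:2→18,3→12,d→20,y→21 13:2→13,3→9,d→13,y→22 14:2→14,3→20,d→22,y→23 15:2→15,3→21,d→23,y→16 16:2→16,3→16,d→24,y→9 17:2→24,3→17,d→25,y→26 18:2→16,3→18,d→26,y→27 19:2→25,3→9,d→19,y→28 20:2→26,3→20,d→28,y→29 21:2→27,3→21,d→29,y→16 22:2→22,3→9,d→22,y→30 23:2→23,3→29,d→30,y→24 24:2→24,3→24,d→31,y→9 25:2→31,3→9,d→25,y→32 26:2→24,3→26,d→32,y→33 27:2→16,3→27,d→33,y→16 28:2→32,3→9,d→28,y→34 29:2→33,3→29,d→34,y→24 30:2→30,3→9,d→30,y→31 31:2→31,3→9,d→31,y→9 32:2→31,3→9,d→32,y→35 33:2→24,3→33,d→35,y→24 34:2→35,3→9,d→34,y→31 35:2→31,3→9,d→35,y→31 [Hopcroft].
'dd3': run [50, 36, 23, 4] end={s5,s50,s51,s9} — reject; 3/3 single-dels accept.
'23322y': run [50, 48, 43, 34, 20, 8, 2] end={s5,s50} — reject; 6/6 deletions ∈↓L.
'23yyyy': run [50, 48, 43, 30, 21, 8, 2] end={s5,s50} rej; 6/6 deletions ∈↓L.
3 minimals (antichain).
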